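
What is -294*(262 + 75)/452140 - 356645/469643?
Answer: -103892379727/106172193010 ≈ -0.97853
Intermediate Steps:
-294*(262 + 75)/452140 - 356645/469643 = -294*337*(1/452140) - 356645*1/469643 = -99078*1/452140 - 356645/469643 = -49539/226070 - 356645/469643 = -103892379727/106172193010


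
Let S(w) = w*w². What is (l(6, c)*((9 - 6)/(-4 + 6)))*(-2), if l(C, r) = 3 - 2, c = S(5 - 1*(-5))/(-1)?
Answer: -3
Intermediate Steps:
S(w) = w³
c = -1000 (c = (5 - 1*(-5))³/(-1) = (5 + 5)³*(-1) = 10³*(-1) = 1000*(-1) = -1000)
l(C, r) = 1
(l(6, c)*((9 - 6)/(-4 + 6)))*(-2) = (1*((9 - 6)/(-4 + 6)))*(-2) = (1*(3/2))*(-2) = (3/2)*(-2) = -3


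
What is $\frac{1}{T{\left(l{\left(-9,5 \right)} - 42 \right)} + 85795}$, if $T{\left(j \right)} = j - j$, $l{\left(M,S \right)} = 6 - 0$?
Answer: $\frac{1}{85795} \approx 1.1656 \cdot 10^{-5}$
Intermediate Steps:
$l{\left(M,S \right)} = 6$ ($l{\left(M,S \right)} = 6 + 0 = 6$)
$T{\left(j \right)} = 0$
$\frac{1}{T{\left(l{\left(-9,5 \right)} - 42 \right)} + 85795} = \frac{1}{0 + 85795} = \frac{1}{85795}$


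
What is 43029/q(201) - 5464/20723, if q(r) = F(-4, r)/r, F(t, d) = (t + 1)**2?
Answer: 19914403799/20723 ≈ 9.6098e+5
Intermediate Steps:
F(t, d) = (1 + t)**2
q(r) = 9/r (q(r) = (1 - 4)**2/r = (-3)**2/r = 9/r)
43029/q(201) - 5464/20723 = 43029/((9/201)) - 5464/20723 = 43029/((9*(1/201))) - 5464*1/20723 = 43029/(3/67) - 5464/20723 = 43029*(67/3) - 5464/20723 = 960981 - 5464/20723 = 19914403799/20723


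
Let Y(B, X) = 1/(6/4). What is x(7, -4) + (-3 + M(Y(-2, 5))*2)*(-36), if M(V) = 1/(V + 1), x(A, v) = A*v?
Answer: 184/5 ≈ 36.800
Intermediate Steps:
Y(B, X) = ⅔ (Y(B, X) = 1/(6*(¼)) = 1/(3/2) = ⅔)
M(V) = 1/(1 + V)
x(7, -4) + (-3 + M(Y(-2, 5))*2)*(-36) = 7*(-4) + (-3 + 2/(1 + ⅔))*(-36) = -28 + (-3 + 2/(5/3))*(-36) = -28 + (-3 + (⅗)*2)*(-36) = -28 + (-3 + 6/5)*(-36) = -28 - 9/5*(-36) = -28 + 324/5 = 184/5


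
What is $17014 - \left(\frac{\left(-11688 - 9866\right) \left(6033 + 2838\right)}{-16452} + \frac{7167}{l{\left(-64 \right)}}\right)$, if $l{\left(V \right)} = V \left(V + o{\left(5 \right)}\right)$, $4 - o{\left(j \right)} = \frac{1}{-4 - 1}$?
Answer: $\frac{141411827047}{26235456} \approx 5390.1$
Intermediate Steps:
$o{\left(j \right)} = \frac{21}{5}$ ($o{\left(j \right)} = 4 - \frac{1}{-4 - 1} = 4 - \frac{1}{-5} = 4 - - \frac{1}{5} = 4 + \frac{1}{5} = \frac{21}{5}$)
$l{\left(V \right)} = V \left(\frac{21}{5} + V\right)$ ($l{\left(V \right)} = V \left(V + \frac{21}{5}\right) = V \left(\frac{21}{5} + V\right)$)
$17014 - \left(\frac{\left(-11688 - 9866\right) \left(6033 + 2838\right)}{-16452} + \frac{7167}{l{\left(-64 \right)}}\right) = 17014 - \left(\frac{\left(-11688 - 9866\right) \left(6033 + 2838\right)}{-16452} + \frac{7167}{\frac{1}{5} \left(-64\right) \left(21 + 5 \left(-64\right)\right)}\right) = 17014 - \left(\left(-21554\right) 8871 \left(- \frac{1}{16452}\right) + \frac{7167}{\frac{1}{5} \left(-64\right) \left(21 - 320\right)}\right) = 17014 - \left(\left(-191205534\right) \left(- \frac{1}{16452}\right) + \frac{7167}{\frac{1}{5} \left(-64\right) \left(-299\right)}\right) = 17014 - \left(\frac{31867589}{2742} + \frac{7167}{\frac{19136}{5}}\right) = 17014 - \left(\frac{31867589}{2742} + 7167 \cdot \frac{5}{19136}\right) = 17014 - \left(\frac{31867589}{2742} + \frac{35835}{19136}\right) = 17014 - \frac{304958221337}{26235456} = \frac{141411827047}{26235456}$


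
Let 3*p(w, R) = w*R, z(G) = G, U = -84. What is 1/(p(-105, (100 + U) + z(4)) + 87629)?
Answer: 1/86929 ≈ 1.1504e-5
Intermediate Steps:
p(w, R) = R*w/3 (p(w, R) = (w*R)/3 = (R*w)/3 = R*w/3)
1/(p(-105, (100 + U) + z(4)) + 87629) = 1/((⅓)*((100 - 84) + 4)*(-105) + 87629) = 1/((⅓)*(16 + 4)*(-105) + 87629) = 1/((⅓)*20*(-105) + 87629) = 1/(-700 + 87629) = 1/86929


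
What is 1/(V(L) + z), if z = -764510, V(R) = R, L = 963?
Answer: -1/763547 ≈ -1.3097e-6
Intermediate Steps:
1/(V(L) + z) = 1/(963 - 764510) = 1/(-763547) = -1/763547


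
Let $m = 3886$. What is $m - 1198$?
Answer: $2688$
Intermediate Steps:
$m - 1198 = 3886 - 1198 = 2688$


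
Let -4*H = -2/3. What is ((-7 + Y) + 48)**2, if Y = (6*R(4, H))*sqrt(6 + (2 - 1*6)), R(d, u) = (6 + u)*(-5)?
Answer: 70131 - 15170*sqrt(2) ≈ 48677.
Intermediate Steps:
H = 1/6 (H = -(-1)/(2*3) = -1/4*(-2/3) = 1/6 ≈ 0.16667)
R(d, u) = -30 - 5*u
Y = -185*sqrt(2) (Y = (6*(-30 - 5*1/6))*sqrt(6 + (2 - 1*6)) = (6*(-30 - 5/6))*sqrt(6 + (2 - 6)) = (6*(-185/6))*sqrt(6 - 4) = -185*sqrt(2) ≈ -261.63)
((-7 + Y) + 48)**2 = ((-7 - 185*sqrt(2)) + 48)**2 = (41 - 185*sqrt(2))**2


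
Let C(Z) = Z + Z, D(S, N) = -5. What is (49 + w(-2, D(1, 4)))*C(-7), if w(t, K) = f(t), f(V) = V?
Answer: -658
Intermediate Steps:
C(Z) = 2*Z
w(t, K) = t
(49 + w(-2, D(1, 4)))*C(-7) = (49 - 2)*(2*(-7)) = 47*(-14) = -658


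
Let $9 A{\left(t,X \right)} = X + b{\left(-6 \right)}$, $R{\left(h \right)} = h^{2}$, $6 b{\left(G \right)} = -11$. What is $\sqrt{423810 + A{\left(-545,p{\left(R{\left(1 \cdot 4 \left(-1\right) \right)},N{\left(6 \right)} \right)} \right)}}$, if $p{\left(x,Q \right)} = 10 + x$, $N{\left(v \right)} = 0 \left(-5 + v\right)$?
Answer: $\frac{\sqrt{137315310}}{18} \approx 651.01$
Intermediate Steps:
$N{\left(v \right)} = 0$
$b{\left(G \right)} = - \frac{11}{6}$ ($b{\left(G \right)} = \frac{1}{6} \left(-11\right) = - \frac{11}{6}$)
$A{\left(t,X \right)} = - \frac{11}{54} + \frac{X}{9}$ ($A{\left(t,X \right)} = \frac{X - \frac{11}{6}}{9} = \frac{- \frac{11}{6} + X}{9} = - \frac{11}{54} + \frac{X}{9}$)
$\sqrt{423810 + A{\left(-545,p{\left(R{\left(1 \cdot 4 \left(-1\right) \right)},N{\left(6 \right)} \right)} \right)}} = \sqrt{423810 - \left(\frac{11}{54} - \frac{10 + \left(1 \cdot 4 \left(-1\right)\right)^{2}}{9}\right)} = \sqrt{423810 - \left(\frac{11}{54} - \frac{10 + \left(4 \left(-1\right)\right)^{2}}{9}\right)} = \sqrt{423810 - \left(\frac{11}{54} - \frac{10 + \left(-4\right)^{2}}{9}\right)} = \sqrt{423810 - \left(\frac{11}{54} - \frac{10 + 16}{9}\right)} = \sqrt{423810 + \left(- \frac{11}{54} + \frac{1}{9} \cdot 26\right)} = \sqrt{423810 + \left(- \frac{11}{54} + \frac{26}{9}\right)} = \sqrt{423810 + \frac{145}{54}} = \sqrt{\frac{22885885}{54}} = \frac{\sqrt{137315310}}{18}$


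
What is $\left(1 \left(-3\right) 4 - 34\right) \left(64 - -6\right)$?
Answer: $-3220$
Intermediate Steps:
$\left(1 \left(-3\right) 4 - 34\right) \left(64 - -6\right) = \left(\left(-3\right) 4 - 34\right) \left(64 + 6\right) = \left(-12 - 34\right) 70 = \left(-46\right) 70 = -3220$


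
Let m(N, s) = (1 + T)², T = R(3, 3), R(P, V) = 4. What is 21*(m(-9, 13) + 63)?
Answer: 1848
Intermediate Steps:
T = 4
m(N, s) = 25 (m(N, s) = (1 + 4)² = 5² = 25)
21*(m(-9, 13) + 63) = 21*(25 + 63) = 21*88 = 1848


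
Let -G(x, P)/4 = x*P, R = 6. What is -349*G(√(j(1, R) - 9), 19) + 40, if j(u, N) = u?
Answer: 40 + 53048*I*√2 ≈ 40.0 + 75021.0*I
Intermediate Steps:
G(x, P) = -4*P*x (G(x, P) = -4*x*P = -4*P*x)
-349*G(√(j(1, R) - 9), 19) + 40 = -(-1396)*19*√(1 - 9) + 40 = -(-1396)*19*√(-8) + 40 = -(-1396)*19*2*I*√2 + 40 = -(-53048)*I*√2 + 40 = 53048*I*√2 + 40 = 40 + 53048*I*√2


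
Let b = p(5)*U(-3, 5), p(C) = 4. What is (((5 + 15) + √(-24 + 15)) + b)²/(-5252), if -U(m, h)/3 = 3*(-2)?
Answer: -8455/5252 - 138*I/1313 ≈ -1.6099 - 0.1051*I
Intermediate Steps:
U(m, h) = 18 (U(m, h) = -9*(-2) = -3*(-6) = 18)
b = 72 (b = 4*18 = 72)
(((5 + 15) + √(-24 + 15)) + b)²/(-5252) = (((5 + 15) + √(-24 + 15)) + 72)²/(-5252) = ((20 + √(-9)) + 72)²*(-1/5252) = ((20 + 3*I) + 72)²*(-1/5252) = (92 + 3*I)²*(-1/5252) = -(92 + 3*I)²/5252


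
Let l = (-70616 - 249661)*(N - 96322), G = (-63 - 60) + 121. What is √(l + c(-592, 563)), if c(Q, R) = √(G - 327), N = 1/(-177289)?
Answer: √(969649603519644797127 + 31431389521*I*√329)/177289 ≈ 1.7564e+5 + 5.1635e-5*I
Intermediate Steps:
G = -2 (G = -123 + 121 = -2)
N = -1/177289 ≈ -5.6405e-6
c(Q, R) = I*√329 (c(Q, R) = √(-2 - 327) = √(-329) = I*√329)
l = 5469316221083343/177289 (l = (-70616 - 249661)*(-1/177289 - 96322) = -320277*(-17076831059/177289) = 5469316221083343/177289 ≈ 3.0850e+10)
√(l + c(-592, 563)) = √(5469316221083343/177289 + I*√329)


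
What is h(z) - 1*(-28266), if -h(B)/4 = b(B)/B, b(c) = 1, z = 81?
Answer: 2289542/81 ≈ 28266.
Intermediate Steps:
h(B) = -4/B
h(z) - 1*(-28266) = -4/81 - 1*(-28266) = -4*1/81 + 28266 = -4/81 + 28266 = 2289542/81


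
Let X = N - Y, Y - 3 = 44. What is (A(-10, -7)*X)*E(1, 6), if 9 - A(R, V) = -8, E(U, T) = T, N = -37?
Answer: -8568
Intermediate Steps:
Y = 47 (Y = 3 + 44 = 47)
A(R, V) = 17 (A(R, V) = 9 - 1*(-8) = 9 + 8 = 17)
X = -84 (X = -37 - 1*47 = -37 - 47 = -84)
(A(-10, -7)*X)*E(1, 6) = (17*(-84))*6 = -1428*6 = -8568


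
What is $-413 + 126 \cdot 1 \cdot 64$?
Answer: $7651$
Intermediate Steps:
$-413 + 126 \cdot 1 \cdot 64 = -413 + 126 \cdot 64 = -413 + 8064 = 7651$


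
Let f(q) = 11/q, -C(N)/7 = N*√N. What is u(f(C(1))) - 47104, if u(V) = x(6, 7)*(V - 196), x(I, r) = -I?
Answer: -321430/7 ≈ -45919.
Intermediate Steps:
C(N) = -7*N^(3/2) (C(N) = -7*N*√N = -7*N^(3/2))
u(V) = 1176 - 6*V (u(V) = (-1*6)*(V - 196) = -6*(-196 + V) = 1176 - 6*V)
u(f(C(1))) - 47104 = (1176 - 66/((-7*1^(3/2)))) - 47104 = (1176 - 66/((-7*1))) - 47104 = (1176 - 66/(-7)) - 47104 = (1176 - 66*(-1)/7) - 47104 = (1176 - 6*(-11/7)) - 47104 = (1176 + 66/7) - 47104 = 8298/7 - 47104 = -321430/7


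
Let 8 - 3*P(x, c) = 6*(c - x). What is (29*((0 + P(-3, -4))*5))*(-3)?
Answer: -2030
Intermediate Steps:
P(x, c) = 8/3 - 2*c + 2*x (P(x, c) = 8/3 - 2*(c - x) = 8/3 - (-6*x + 6*c)/3 = 8/3 + (-2*c + 2*x) = 8/3 - 2*c + 2*x)
(29*((0 + P(-3, -4))*5))*(-3) = (29*((0 + (8/3 - 2*(-4) + 2*(-3)))*5))*(-3) = (29*((0 + (8/3 + 8 - 6))*5))*(-3) = (29*((0 + 14/3)*5))*(-3) = (29*((14/3)*5))*(-3) = (29*(70/3))*(-3) = (2030/3)*(-3) = -2030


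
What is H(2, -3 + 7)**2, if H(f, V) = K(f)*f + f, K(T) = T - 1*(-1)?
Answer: 64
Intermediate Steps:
K(T) = 1 + T (K(T) = T + 1 = 1 + T)
H(f, V) = f + f*(1 + f) (H(f, V) = (1 + f)*f + f = f*(1 + f) + f = f + f*(1 + f))
H(2, -3 + 7)**2 = (2*(2 + 2))**2 = (2*4)**2 = 8**2 = 64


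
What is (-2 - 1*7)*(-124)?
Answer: 1116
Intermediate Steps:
(-2 - 1*7)*(-124) = (-2 - 7)*(-124) = -9*(-124) = 1116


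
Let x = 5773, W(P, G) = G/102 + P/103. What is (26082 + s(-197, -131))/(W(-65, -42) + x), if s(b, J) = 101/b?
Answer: 8996730803/1991019309 ≈ 4.5187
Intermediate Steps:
W(P, G) = G/102 + P/103 (W(P, G) = G*(1/102) + P*(1/103) = G/102 + P/103)
(26082 + s(-197, -131))/(W(-65, -42) + x) = (26082 + 101/(-197))/(((1/102)*(-42) + (1/103)*(-65)) + 5773) = (26082 + 101*(-1/197))/((-7/17 - 65/103) + 5773) = (26082 - 101/197)/(-1826/1751 + 5773) = 5138053/(197*(10106697/1751)) = (5138053/197)*(1751/10106697) = 8996730803/1991019309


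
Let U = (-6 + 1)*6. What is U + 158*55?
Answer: 8660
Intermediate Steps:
U = -30 (U = -5*6 = -30)
U + 158*55 = -30 + 158*55 = -30 + 8690 = 8660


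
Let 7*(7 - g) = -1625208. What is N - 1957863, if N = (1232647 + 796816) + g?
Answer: 2126457/7 ≈ 3.0378e+5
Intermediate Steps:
g = 1625257/7 (g = 7 - 1/7*(-1625208) = 7 + 1625208/7 = 1625257/7 ≈ 2.3218e+5)
N = 15831498/7 (N = (1232647 + 796816) + 1625257/7 = 2029463 + 1625257/7 = 15831498/7 ≈ 2.2616e+6)
N - 1957863 = 15831498/7 - 1957863 = 2126457/7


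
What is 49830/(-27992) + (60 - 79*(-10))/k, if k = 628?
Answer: -937505/2197372 ≈ -0.42665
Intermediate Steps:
49830/(-27992) + (60 - 79*(-10))/k = 49830/(-27992) + (60 - 79*(-10))/628 = 49830*(-1/27992) + (60 + 790)*(1/628) = -24915/13996 + 850*(1/628) = -24915/13996 + 425/314 = -937505/2197372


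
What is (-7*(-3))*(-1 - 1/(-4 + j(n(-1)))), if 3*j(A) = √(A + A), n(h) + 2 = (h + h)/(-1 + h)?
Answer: -1155/73 + 63*I*√2/146 ≈ -15.822 + 0.61024*I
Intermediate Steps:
n(h) = -2 + 2*h/(-1 + h) (n(h) = -2 + (h + h)/(-1 + h) = -2 + (2*h)/(-1 + h) = -2 + 2*h/(-1 + h))
j(A) = √2*√A/3 (j(A) = √(A + A)/3 = √(2*A)/3 = (√2*√A)/3 = √2*√A/3)
(-7*(-3))*(-1 - 1/(-4 + j(n(-1)))) = (-7*(-3))*(-1 - 1/(-4 + √2*√(2/(-1 - 1))/3)) = 21*(-1 - 1/(-4 + √2*√(2/(-2))/3)) = 21*(-1 - 1/(-4 + √2*√(2*(-½))/3)) = 21*(-1 - 1/(-4 + √2*√(-1)/3)) = 21*(-1 - 1/(-4 + √2*I/3)) = 21*(-1 - 1/(-4 + I*√2/3)) = -21 - 21/(-4 + I*√2/3)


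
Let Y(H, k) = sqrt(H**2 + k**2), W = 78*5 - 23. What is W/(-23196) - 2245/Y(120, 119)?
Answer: -52137043/3920124 ≈ -13.300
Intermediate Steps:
W = 367 (W = 390 - 23 = 367)
W/(-23196) - 2245/Y(120, 119) = 367/(-23196) - 2245/sqrt(120**2 + 119**2) = 367*(-1/23196) - 2245/sqrt(14400 + 14161) = -367/23196 - 2245/(sqrt(28561)) = -367/23196 - 2245/169 = -52137043/3920124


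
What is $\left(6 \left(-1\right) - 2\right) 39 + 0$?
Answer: $-312$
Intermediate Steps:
$\left(6 \left(-1\right) - 2\right) 39 + 0 = \left(-6 - 2\right) 39 + 0 = \left(-8\right) 39 + 0 = -312 + 0 = -312$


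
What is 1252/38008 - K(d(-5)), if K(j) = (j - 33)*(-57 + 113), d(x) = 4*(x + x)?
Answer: 38844489/9502 ≈ 4088.0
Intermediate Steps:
d(x) = 8*x (d(x) = 4*(2*x) = 8*x)
K(j) = -1848 + 56*j (K(j) = (-33 + j)*56 = -1848 + 56*j)
1252/38008 - K(d(-5)) = 1252/38008 - (-1848 + 56*(8*(-5))) = 1252*(1/38008) - (-1848 + 56*(-40)) = 313/9502 - (-1848 - 2240) = 313/9502 - 1*(-4088) = 313/9502 + 4088 = 38844489/9502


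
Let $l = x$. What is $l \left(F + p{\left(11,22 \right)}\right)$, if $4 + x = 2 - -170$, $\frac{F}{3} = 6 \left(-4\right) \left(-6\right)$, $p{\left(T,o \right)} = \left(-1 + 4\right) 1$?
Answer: $73080$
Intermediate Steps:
$p{\left(T,o \right)} = 3$ ($p{\left(T,o \right)} = 3 \cdot 1 = 3$)
$F = 432$ ($F = 3 \cdot 6 \left(-4\right) \left(-6\right) = 3 \left(\left(-24\right) \left(-6\right)\right) = 3 \cdot 144 = 432$)
$x = 168$ ($x = -4 + \left(2 - -170\right) = -4 + \left(2 + 170\right) = -4 + 172 = 168$)
$l = 168$
$l \left(F + p{\left(11,22 \right)}\right) = 168 \left(432 + 3\right) = 168 \cdot 435 = 73080$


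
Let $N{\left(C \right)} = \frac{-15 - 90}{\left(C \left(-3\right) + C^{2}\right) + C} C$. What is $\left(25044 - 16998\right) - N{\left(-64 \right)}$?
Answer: $\frac{176977}{22} \approx 8044.4$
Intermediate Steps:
$N{\left(C \right)} = - \frac{105 C}{C^{2} - 2 C}$ ($N{\left(C \right)} = - \frac{105}{\left(- 3 C + C^{2}\right) + C} C = - \frac{105}{\left(C^{2} - 3 C\right) + C} C = - \frac{105}{C^{2} - 2 C} C = - \frac{105 C}{C^{2} - 2 C}$)
$\left(25044 - 16998\right) - N{\left(-64 \right)} = \left(25044 - 16998\right) - - \frac{105}{-2 - 64} = \left(25044 - 16998\right) - - \frac{105}{-66} = 8046 - \left(-105\right) \left(- \frac{1}{66}\right) = 8046 - \frac{35}{22} = \frac{176977}{22}$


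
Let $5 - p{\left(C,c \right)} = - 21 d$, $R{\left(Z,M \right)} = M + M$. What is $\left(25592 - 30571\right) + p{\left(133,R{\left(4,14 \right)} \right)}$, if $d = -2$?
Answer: $-5016$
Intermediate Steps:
$R{\left(Z,M \right)} = 2 M$
$p{\left(C,c \right)} = -37$ ($p{\left(C,c \right)} = 5 - \left(-21\right) \left(-2\right) = 5 - 42 = -37$)
$\left(25592 - 30571\right) + p{\left(133,R{\left(4,14 \right)} \right)} = \left(25592 - 30571\right) - 37 = -4979 - 37 = -5016$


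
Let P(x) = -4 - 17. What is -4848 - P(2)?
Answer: -4827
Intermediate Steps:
P(x) = -21
-4848 - P(2) = -4848 - 1*(-21) = -4848 + 21 = -4827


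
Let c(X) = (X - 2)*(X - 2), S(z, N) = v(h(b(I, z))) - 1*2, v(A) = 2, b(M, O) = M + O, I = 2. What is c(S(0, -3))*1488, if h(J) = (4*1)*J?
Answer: 5952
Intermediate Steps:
h(J) = 4*J
S(z, N) = 0 (S(z, N) = 2 - 1*2 = 2 - 2 = 0)
c(X) = (-2 + X)² (c(X) = (-2 + X)*(-2 + X) = (-2 + X)²)
c(S(0, -3))*1488 = (-2 + 0)²*1488 = (-2)²*1488 = 4*1488 = 5952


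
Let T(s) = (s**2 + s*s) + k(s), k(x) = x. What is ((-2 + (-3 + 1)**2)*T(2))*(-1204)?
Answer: -24080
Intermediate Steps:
T(s) = s + 2*s**2 (T(s) = (s**2 + s*s) + s = (s**2 + s**2) + s = 2*s**2 + s = s + 2*s**2)
((-2 + (-3 + 1)**2)*T(2))*(-1204) = ((-2 + (-3 + 1)**2)*(2*(1 + 2*2)))*(-1204) = ((-2 + (-2)**2)*(2*(1 + 4)))*(-1204) = ((-2 + 4)*(2*5))*(-1204) = (2*10)*(-1204) = 20*(-1204) = -24080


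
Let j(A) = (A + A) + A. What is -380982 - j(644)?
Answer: -382914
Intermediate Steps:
j(A) = 3*A (j(A) = 2*A + A = 3*A)
-380982 - j(644) = -380982 - 3*644 = -380982 - 1*1932 = -380982 - 1932 = -382914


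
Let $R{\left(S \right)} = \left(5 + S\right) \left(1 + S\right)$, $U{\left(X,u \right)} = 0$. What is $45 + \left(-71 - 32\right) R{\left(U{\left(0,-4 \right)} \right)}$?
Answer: $-470$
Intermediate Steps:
$R{\left(S \right)} = \left(1 + S\right) \left(5 + S\right)$
$45 + \left(-71 - 32\right) R{\left(U{\left(0,-4 \right)} \right)} = 45 + \left(-71 - 32\right) \left(5 + 0^{2} + 6 \cdot 0\right) = 45 + \left(-71 - 32\right) \left(5 + 0 + 0\right) = 45 - 515 = -470$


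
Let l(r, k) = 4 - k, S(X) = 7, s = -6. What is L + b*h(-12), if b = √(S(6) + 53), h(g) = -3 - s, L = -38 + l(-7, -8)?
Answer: -26 + 6*√15 ≈ -2.7621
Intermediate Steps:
L = -26 (L = -38 + (4 - 1*(-8)) = -38 + (4 + 8) = -38 + 12 = -26)
h(g) = 3 (h(g) = -3 - 1*(-6) = -3 + 6 = 3)
b = 2*√15 (b = √(7 + 53) = √60 = 2*√15 ≈ 7.7460)
L + b*h(-12) = -26 + (2*√15)*3 = -26 + 6*√15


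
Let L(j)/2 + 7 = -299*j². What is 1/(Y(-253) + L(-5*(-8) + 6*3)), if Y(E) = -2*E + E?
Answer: -1/2011433 ≈ -4.9716e-7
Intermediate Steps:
L(j) = -14 - 598*j² (L(j) = -14 + 2*(-299*j²) = -14 - 598*j²)
Y(E) = -E
1/(Y(-253) + L(-5*(-8) + 6*3)) = 1/(-1*(-253) + (-14 - 598*(-5*(-8) + 6*3)²)) = 1/(253 + (-14 - 598*(40 + 18)²)) = 1/(253 + (-14 - 598*58²)) = 1/(253 + (-14 - 598*3364)) = 1/(253 + (-14 - 2011672)) = 1/(253 - 2011686) = 1/(-2011433) = -1/2011433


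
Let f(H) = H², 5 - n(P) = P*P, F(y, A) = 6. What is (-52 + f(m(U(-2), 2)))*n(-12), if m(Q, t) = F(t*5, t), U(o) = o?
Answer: 2224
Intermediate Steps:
m(Q, t) = 6
n(P) = 5 - P² (n(P) = 5 - P*P = 5 - P²)
(-52 + f(m(U(-2), 2)))*n(-12) = (-52 + 6²)*(5 - 1*(-12)²) = (-52 + 36)*(5 - 1*144) = -16*(5 - 144) = -16*(-139) = 2224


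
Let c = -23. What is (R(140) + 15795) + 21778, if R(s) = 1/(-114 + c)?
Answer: 5147500/137 ≈ 37573.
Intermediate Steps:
R(s) = -1/137 (R(s) = 1/(-114 - 23) = 1/(-137) = -1/137)
(R(140) + 15795) + 21778 = (-1/137 + 15795) + 21778 = 2163914/137 + 21778 = 5147500/137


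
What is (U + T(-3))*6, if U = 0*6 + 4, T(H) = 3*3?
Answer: 78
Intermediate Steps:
T(H) = 9
U = 4 (U = 0 + 4 = 4)
(U + T(-3))*6 = (4 + 9)*6 = 13*6 = 78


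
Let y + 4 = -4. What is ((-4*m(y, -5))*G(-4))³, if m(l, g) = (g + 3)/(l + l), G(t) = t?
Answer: 8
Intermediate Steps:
y = -8 (y = -4 - 4 = -8)
m(l, g) = (3 + g)/(2*l) (m(l, g) = (3 + g)/((2*l)) = (3 + g)*(1/(2*l)) = (3 + g)/(2*l))
((-4*m(y, -5))*G(-4))³ = (-2*(3 - 5)/(-8)*(-4))³ = (-2*(-1)*(-2)/8*(-4))³ = (-4*⅛*(-4))³ = (-½*(-4))³ = 2³ = 8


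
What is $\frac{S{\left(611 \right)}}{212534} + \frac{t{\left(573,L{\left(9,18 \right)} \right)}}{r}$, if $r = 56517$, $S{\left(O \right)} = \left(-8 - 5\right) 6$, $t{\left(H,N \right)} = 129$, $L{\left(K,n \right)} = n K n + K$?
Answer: $\frac{3834760}{2001964013} \approx 0.0019155$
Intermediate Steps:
$L{\left(K,n \right)} = K + K n^{2}$ ($L{\left(K,n \right)} = K n n + K = K n^{2} + K = K + K n^{2}$)
$S{\left(O \right)} = -78$ ($S{\left(O \right)} = \left(-13\right) 6 = -78$)
$\frac{S{\left(611 \right)}}{212534} + \frac{t{\left(573,L{\left(9,18 \right)} \right)}}{r} = - \frac{78}{212534} + \frac{129}{56517} = \left(-78\right) \frac{1}{212534} + 129 \cdot \frac{1}{56517} = - \frac{39}{106267} + \frac{43}{18839} = \frac{3834760}{2001964013}$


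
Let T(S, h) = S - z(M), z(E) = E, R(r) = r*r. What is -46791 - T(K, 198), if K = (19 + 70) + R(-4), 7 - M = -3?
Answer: -46886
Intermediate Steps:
R(r) = r²
M = 10 (M = 7 - 1*(-3) = 7 + 3 = 10)
K = 105 (K = (19 + 70) + (-4)² = 89 + 16 = 105)
T(S, h) = -10 + S (T(S, h) = S - 1*10 = S - 10 = -10 + S)
-46791 - T(K, 198) = -46791 - (-10 + 105) = -46791 - 1*95 = -46791 - 95 = -46886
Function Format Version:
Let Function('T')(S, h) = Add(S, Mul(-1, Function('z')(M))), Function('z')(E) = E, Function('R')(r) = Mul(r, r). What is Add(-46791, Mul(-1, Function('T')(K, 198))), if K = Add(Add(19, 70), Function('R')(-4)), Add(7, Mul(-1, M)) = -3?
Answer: -46886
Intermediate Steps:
Function('R')(r) = Pow(r, 2)
M = 10 (M = Add(7, Mul(-1, -3)) = Add(7, 3) = 10)
K = 105 (K = Add(Add(19, 70), Pow(-4, 2)) = Add(89, 16) = 105)
Function('T')(S, h) = Add(-10, S) (Function('T')(S, h) = Add(S, Mul(-1, 10)) = Add(S, -10) = Add(-10, S))
Add(-46791, Mul(-1, Function('T')(K, 198))) = Add(-46791, Mul(-1, Add(-10, 105))) = Add(-46791, Mul(-1, 95)) = Add(-46791, -95) = -46886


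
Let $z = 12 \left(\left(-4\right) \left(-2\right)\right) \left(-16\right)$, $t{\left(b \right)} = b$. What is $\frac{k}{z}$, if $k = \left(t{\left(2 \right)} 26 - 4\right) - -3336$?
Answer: $- \frac{141}{64} \approx -2.2031$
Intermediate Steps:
$z = -1536$ ($z = 12 \cdot 8 \left(-16\right) = 96 \left(-16\right) = -1536$)
$k = 3384$ ($k = \left(2 \cdot 26 - 4\right) - -3336 = \left(52 - 4\right) + 3336 = 48 + 3336 = 3384$)
$\frac{k}{z} = \frac{3384}{-1536} = 3384 \left(- \frac{1}{1536}\right) = - \frac{141}{64}$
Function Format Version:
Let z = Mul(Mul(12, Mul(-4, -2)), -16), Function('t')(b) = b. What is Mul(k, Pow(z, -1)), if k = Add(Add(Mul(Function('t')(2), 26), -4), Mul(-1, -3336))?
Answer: Rational(-141, 64) ≈ -2.2031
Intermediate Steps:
z = -1536 (z = Mul(Mul(12, 8), -16) = Mul(96, -16) = -1536)
k = 3384 (k = Add(Add(Mul(2, 26), -4), Mul(-1, -3336)) = Add(Add(52, -4), 3336) = Add(48, 3336) = 3384)
Mul(k, Pow(z, -1)) = Mul(3384, Pow(-1536, -1)) = Mul(3384, Rational(-1, 1536)) = Rational(-141, 64)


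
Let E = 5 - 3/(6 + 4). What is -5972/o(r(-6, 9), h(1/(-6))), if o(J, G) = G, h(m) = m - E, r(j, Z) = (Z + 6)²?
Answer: 89580/73 ≈ 1227.1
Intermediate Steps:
r(j, Z) = (6 + Z)²
E = 47/10 (E = 5 - 3/10 = 47/10 ≈ 4.7000)
h(m) = -47/10 + m (h(m) = m - 1*47/10 = m - 47/10 = -47/10 + m)
-5972/o(r(-6, 9), h(1/(-6))) = -5972/(-47/10 + 1/(-6)) = -5972/(-47/10 - ⅙) = -5972/(-73/15) = -5972*(-15/73) = 89580/73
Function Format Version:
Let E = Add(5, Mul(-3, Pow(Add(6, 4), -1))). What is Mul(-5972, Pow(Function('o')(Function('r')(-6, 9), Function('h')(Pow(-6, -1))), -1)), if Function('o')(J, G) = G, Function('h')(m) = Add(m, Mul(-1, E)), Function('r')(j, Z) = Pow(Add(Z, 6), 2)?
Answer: Rational(89580, 73) ≈ 1227.1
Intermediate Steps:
Function('r')(j, Z) = Pow(Add(6, Z), 2)
E = Rational(47, 10) (E = Add(5, Mul(-3, Pow(10, -1))) = Add(5, Mul(-3, Rational(1, 10))) = Add(5, Rational(-3, 10)) = Rational(47, 10) ≈ 4.7000)
Function('h')(m) = Add(Rational(-47, 10), m) (Function('h')(m) = Add(m, Mul(-1, Rational(47, 10))) = Add(m, Rational(-47, 10)) = Add(Rational(-47, 10), m))
Mul(-5972, Pow(Function('o')(Function('r')(-6, 9), Function('h')(Pow(-6, -1))), -1)) = Mul(-5972, Pow(Add(Rational(-47, 10), Pow(-6, -1)), -1)) = Mul(-5972, Pow(Add(Rational(-47, 10), Rational(-1, 6)), -1)) = Mul(-5972, Pow(Rational(-73, 15), -1)) = Mul(-5972, Rational(-15, 73)) = Rational(89580, 73)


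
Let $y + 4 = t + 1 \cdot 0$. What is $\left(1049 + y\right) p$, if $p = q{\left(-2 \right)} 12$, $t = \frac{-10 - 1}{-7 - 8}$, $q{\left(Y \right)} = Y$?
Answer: $- \frac{125488}{5} \approx -25098.0$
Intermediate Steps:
$t = \frac{11}{15}$ ($t = - \frac{11}{-15} = \left(-11\right) \left(- \frac{1}{15}\right) = \frac{11}{15} \approx 0.73333$)
$p = -24$ ($p = \left(-2\right) 12 = -24$)
$y = - \frac{49}{15}$ ($y = -4 + \left(\frac{11}{15} + 1 \cdot 0\right) = -4 + \left(\frac{11}{15} + 0\right) = -4 + \frac{11}{15} = - \frac{49}{15} \approx -3.2667$)
$\left(1049 + y\right) p = \left(1049 - \frac{49}{15}\right) \left(-24\right) = \frac{15686}{15} \left(-24\right) = - \frac{125488}{5}$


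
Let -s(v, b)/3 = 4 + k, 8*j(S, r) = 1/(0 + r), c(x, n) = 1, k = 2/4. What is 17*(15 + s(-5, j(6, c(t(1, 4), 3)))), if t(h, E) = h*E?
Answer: 51/2 ≈ 25.500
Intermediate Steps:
k = 1/2 (k = 2*(1/4) = 1/2 ≈ 0.50000)
t(h, E) = E*h
j(S, r) = 1/(8*r) (j(S, r) = 1/(8*(0 + r)) = 1/(8*r))
s(v, b) = -27/2 (s(v, b) = -3*(4 + 1/2) = -3*9/2 = -27/2)
17*(15 + s(-5, j(6, c(t(1, 4), 3)))) = 17*(15 - 27/2) = 17*(3/2) = 51/2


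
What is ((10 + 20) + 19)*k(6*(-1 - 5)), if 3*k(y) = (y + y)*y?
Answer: 42336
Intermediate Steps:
k(y) = 2*y²/3 (k(y) = ((y + y)*y)/3 = ((2*y)*y)/3 = (2*y²)/3 = 2*y²/3)
((10 + 20) + 19)*k(6*(-1 - 5)) = ((10 + 20) + 19)*(2*(6*(-1 - 5))²/3) = (30 + 19)*(2*(6*(-6))²/3) = 49*((⅔)*(-36)²) = 49*((⅔)*1296) = 49*864 = 42336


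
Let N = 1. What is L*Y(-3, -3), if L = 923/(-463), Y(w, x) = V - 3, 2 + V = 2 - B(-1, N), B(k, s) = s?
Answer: 3692/463 ≈ 7.9741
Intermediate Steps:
V = -1 (V = -2 + (2 - 1*1) = -2 + (2 - 1) = -2 + 1 = -1)
Y(w, x) = -4 (Y(w, x) = -1 - 3 = -4)
L = -923/463 (L = 923*(-1/463) = -923/463 ≈ -1.9935)
L*Y(-3, -3) = -923/463*(-4) = 3692/463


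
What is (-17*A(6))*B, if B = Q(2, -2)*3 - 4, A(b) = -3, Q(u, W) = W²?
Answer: 408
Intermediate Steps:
B = 8 (B = (-2)²*3 - 4 = 4*3 - 4 = 12 - 4 = 8)
(-17*A(6))*B = -17*(-3)*8 = 51*8 = 408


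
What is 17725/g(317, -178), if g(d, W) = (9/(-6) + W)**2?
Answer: 70900/128881 ≈ 0.55012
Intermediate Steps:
g(d, W) = (-3/2 + W)**2 (g(d, W) = (9*(-1/6) + W)**2 = (-3/2 + W)**2)
17725/g(317, -178) = 17725/(((-3 + 2*(-178))**2/4)) = 17725/(((-3 - 356)**2/4)) = 17725/(((1/4)*(-359)**2)) = 17725/(((1/4)*128881)) = 17725/(128881/4) = 17725*(4/128881) = 70900/128881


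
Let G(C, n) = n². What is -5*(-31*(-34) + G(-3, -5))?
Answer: -5395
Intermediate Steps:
-5*(-31*(-34) + G(-3, -5)) = -5*(-31*(-34) + (-5)²) = -5*(1054 + 25) = -5*1079 = -5395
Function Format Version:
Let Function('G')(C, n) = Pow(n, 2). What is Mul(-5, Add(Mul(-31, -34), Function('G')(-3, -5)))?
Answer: -5395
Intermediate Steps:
Mul(-5, Add(Mul(-31, -34), Function('G')(-3, -5))) = Mul(-5, Add(Mul(-31, -34), Pow(-5, 2))) = Mul(-5, Add(1054, 25)) = Mul(-5, 1079) = -5395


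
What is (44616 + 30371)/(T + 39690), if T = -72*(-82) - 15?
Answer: 74987/45579 ≈ 1.6452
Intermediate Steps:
T = 5889 (T = 5904 - 15 = 5889)
(44616 + 30371)/(T + 39690) = (44616 + 30371)/(5889 + 39690) = 74987/45579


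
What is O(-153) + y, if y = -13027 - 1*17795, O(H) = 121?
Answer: -30701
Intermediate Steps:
y = -30822 (y = -13027 - 17795 = -30822)
O(-153) + y = 121 - 30822 = -30701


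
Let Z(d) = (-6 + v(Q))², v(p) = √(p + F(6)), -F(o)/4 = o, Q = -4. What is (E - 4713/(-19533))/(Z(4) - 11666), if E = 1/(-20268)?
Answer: 31834517*I/(791789688*(-1943*I + 4*√7)) ≈ -2.0692e-5 + 1.127e-7*I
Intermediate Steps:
F(o) = -4*o
v(p) = √(-24 + p) (v(p) = √(p - 4*6) = √(p - 24) = √(-24 + p))
Z(d) = (-6 + 2*I*√7)² (Z(d) = (-6 + √(-24 - 4))² = (-6 + √(-28))² = (-6 + 2*I*√7)²)
E = -1/20268 ≈ -4.9339e-5
(E - 4713/(-19533))/(Z(4) - 11666) = (-1/20268 - 4713/(-19533))/((8 - 24*I*√7) - 11666) = (-1/20268 - 4713*(-1/19533))/(-11658 - 24*I*√7) = (-1/20268 + 1571/6511)/(-11658 - 24*I*√7) = 31834517/(131964948*(-11658 - 24*I*√7))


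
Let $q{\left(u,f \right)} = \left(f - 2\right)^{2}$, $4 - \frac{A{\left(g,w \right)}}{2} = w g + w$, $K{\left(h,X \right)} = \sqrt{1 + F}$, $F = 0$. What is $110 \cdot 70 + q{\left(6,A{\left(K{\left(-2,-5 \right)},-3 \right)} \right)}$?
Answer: $8024$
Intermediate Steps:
$K{\left(h,X \right)} = 1$ ($K{\left(h,X \right)} = \sqrt{1 + 0} = \sqrt{1} = 1$)
$A{\left(g,w \right)} = 8 - 2 w - 2 g w$ ($A{\left(g,w \right)} = 8 - 2 \left(w g + w\right) = 8 - 2 \left(g w + w\right) = 8 - 2 \left(w + g w\right) = 8 - \left(2 w + 2 g w\right) = 8 - 2 w - 2 g w$)
$q{\left(u,f \right)} = \left(-2 + f\right)^{2}$
$110 \cdot 70 + q{\left(6,A{\left(K{\left(-2,-5 \right)},-3 \right)} \right)} = 110 \cdot 70 + \left(-2 - \left(-14 - 6\right)\right)^{2} = 7700 + \left(-2 + \left(8 + 6 + 6\right)\right)^{2} = 7700 + \left(-2 + 20\right)^{2} = 7700 + 18^{2} = 7700 + 324 = 8024$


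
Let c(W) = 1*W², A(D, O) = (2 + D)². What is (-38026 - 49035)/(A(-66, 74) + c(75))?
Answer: -87061/9721 ≈ -8.9560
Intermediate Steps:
c(W) = W²
(-38026 - 49035)/(A(-66, 74) + c(75)) = (-38026 - 49035)/((2 - 66)² + 75²) = -87061/((-64)² + 5625) = -87061/(4096 + 5625) = -87061/9721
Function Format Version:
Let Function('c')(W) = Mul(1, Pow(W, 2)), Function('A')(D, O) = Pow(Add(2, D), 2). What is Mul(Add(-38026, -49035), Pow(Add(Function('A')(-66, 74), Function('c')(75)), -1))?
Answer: Rational(-87061, 9721) ≈ -8.9560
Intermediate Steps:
Function('c')(W) = Pow(W, 2)
Mul(Add(-38026, -49035), Pow(Add(Function('A')(-66, 74), Function('c')(75)), -1)) = Mul(Add(-38026, -49035), Pow(Add(Pow(Add(2, -66), 2), Pow(75, 2)), -1)) = Mul(-87061, Pow(Add(Pow(-64, 2), 5625), -1)) = Mul(-87061, Pow(Add(4096, 5625), -1)) = Mul(-87061, Pow(9721, -1)) = Mul(-87061, Rational(1, 9721)) = Rational(-87061, 9721)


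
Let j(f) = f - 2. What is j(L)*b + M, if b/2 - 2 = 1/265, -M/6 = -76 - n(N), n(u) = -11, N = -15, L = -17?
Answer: 83172/265 ≈ 313.86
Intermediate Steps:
j(f) = -2 + f
M = 390 (M = -6*(-76 - 1*(-11)) = -6*(-76 + 11) = -6*(-65) = 390)
b = 1062/265 (b = 4 + 2/265 = 1062/265 ≈ 4.0075)
j(L)*b + M = (-2 - 17)*(1062/265) + 390 = -19*1062/265 + 390 = -20178/265 + 390 = 83172/265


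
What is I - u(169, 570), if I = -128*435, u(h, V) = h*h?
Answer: -84241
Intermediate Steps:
u(h, V) = h²
I = -55680
I - u(169, 570) = -55680 - 1*169² = -55680 - 1*28561 = -55680 - 28561 = -84241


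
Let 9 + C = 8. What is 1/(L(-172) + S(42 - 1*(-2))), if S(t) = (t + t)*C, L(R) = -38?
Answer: -1/126 ≈ -0.0079365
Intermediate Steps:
C = -1 (C = -9 + 8 = -1)
S(t) = -2*t (S(t) = (t + t)*(-1) = (2*t)*(-1) = -2*t)
1/(L(-172) + S(42 - 1*(-2))) = 1/(-38 - 2*(42 - 1*(-2))) = 1/(-38 - 2*(42 + 2)) = 1/(-38 - 2*44) = 1/(-38 - 88) = 1/(-126) = -1/126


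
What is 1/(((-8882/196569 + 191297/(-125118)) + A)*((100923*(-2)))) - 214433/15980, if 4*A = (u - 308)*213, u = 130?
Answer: -46720187009388056774333/3481686999851222268080 ≈ -13.419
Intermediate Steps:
A = -18957/2 (A = ((130 - 308)*213)/4 = (-178*213)/4 = (¼)*(-37914) = -18957/2 ≈ -9478.5)
1/(((-8882/196569 + 191297/(-125118)) + A)*((100923*(-2)))) - 214433/15980 = 1/(((-8882/196569 + 191297/(-125118)) - 18957/2)*((100923*(-2)))) - 214433/15980 = 1/(((-8882*1/196569 + 191297*(-1/125118)) - 18957/2)*(-201846)) - 214433*1/15980 = -1/201846/((-8882/196569 - 191297/125118) - 18957/2) - 214433/15980 = -1/201846/(-4301595341/2732702238 - 18957/2) - 214433/15980 = -1/201846/(-12953109879112/1366351119) - 214433/15980 = -1366351119/12953109879112*(-1/201846) - 214433/15980 = 455450373/871511138886413584 - 214433/15980 = -46720187009388056774333/3481686999851222268080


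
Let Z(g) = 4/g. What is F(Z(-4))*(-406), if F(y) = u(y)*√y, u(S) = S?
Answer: 406*I ≈ 406.0*I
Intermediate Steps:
F(y) = y^(3/2) (F(y) = y*√y = y^(3/2))
F(Z(-4))*(-406) = (4/(-4))^(3/2)*(-406) = (4*(-¼))^(3/2)*(-406) = (-1)^(3/2)*(-406) = -I*(-406) = 406*I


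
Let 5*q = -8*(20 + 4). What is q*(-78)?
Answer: 14976/5 ≈ 2995.2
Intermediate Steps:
q = -192/5 (q = (-8*(20 + 4))/5 = (-8*24)/5 = (⅕)*(-192) = -192/5 ≈ -38.400)
q*(-78) = -192/5*(-78) = 14976/5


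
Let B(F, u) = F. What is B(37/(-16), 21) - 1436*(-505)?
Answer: 11602843/16 ≈ 7.2518e+5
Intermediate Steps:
B(37/(-16), 21) - 1436*(-505) = 37/(-16) - 1436*(-505) = 37*(-1/16) + 725180 = -37/16 + 725180 = 11602843/16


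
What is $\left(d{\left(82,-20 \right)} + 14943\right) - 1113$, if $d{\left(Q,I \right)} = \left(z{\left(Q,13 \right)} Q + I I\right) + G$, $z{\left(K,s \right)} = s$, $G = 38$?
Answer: $15334$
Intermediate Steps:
$d{\left(Q,I \right)} = 38 + I^{2} + 13 Q$ ($d{\left(Q,I \right)} = \left(13 Q + I I\right) + 38 = \left(13 Q + I^{2}\right) + 38 = \left(I^{2} + 13 Q\right) + 38 = 38 + I^{2} + 13 Q$)
$\left(d{\left(82,-20 \right)} + 14943\right) - 1113 = \left(\left(38 + \left(-20\right)^{2} + 13 \cdot 82\right) + 14943\right) - 1113 = \left(\left(38 + 400 + 1066\right) + 14943\right) - 1113 = \left(1504 + 14943\right) - 1113 = 16447 - 1113 = 15334$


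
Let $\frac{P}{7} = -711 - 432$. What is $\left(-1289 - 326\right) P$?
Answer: $12921615$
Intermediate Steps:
$P = -8001$ ($P = 7 \left(-711 - 432\right) = 7 \left(-1143\right) = -8001$)
$\left(-1289 - 326\right) P = \left(-1289 - 326\right) \left(-8001\right) = \left(-1615\right) \left(-8001\right) = 12921615$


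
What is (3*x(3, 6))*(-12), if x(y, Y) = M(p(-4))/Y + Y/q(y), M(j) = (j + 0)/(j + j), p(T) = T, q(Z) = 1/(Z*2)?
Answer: -1299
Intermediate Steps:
q(Z) = 1/(2*Z) (q(Z) = (½)/Z = 1/(2*Z))
M(j) = ½ (M(j) = j/((2*j)) = j*(1/(2*j)) = ½)
x(y, Y) = 1/(2*Y) + 2*Y*y (x(y, Y) = 1/(2*Y) + Y/((1/(2*y))) = 1/(2*Y) + Y*(2*y) = 1/(2*Y) + 2*Y*y)
(3*x(3, 6))*(-12) = (3*((½)/6 + 2*6*3))*(-12) = (3*((½)*(⅙) + 36))*(-12) = (3*(1/12 + 36))*(-12) = (3*(433/12))*(-12) = (433/4)*(-12) = -1299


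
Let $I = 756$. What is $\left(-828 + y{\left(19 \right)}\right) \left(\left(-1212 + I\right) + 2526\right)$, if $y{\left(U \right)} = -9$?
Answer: $-1732590$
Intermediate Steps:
$\left(-828 + y{\left(19 \right)}\right) \left(\left(-1212 + I\right) + 2526\right) = \left(-828 - 9\right) \left(\left(-1212 + 756\right) + 2526\right) = - 837 \left(-456 + 2526\right) = \left(-837\right) 2070 = -1732590$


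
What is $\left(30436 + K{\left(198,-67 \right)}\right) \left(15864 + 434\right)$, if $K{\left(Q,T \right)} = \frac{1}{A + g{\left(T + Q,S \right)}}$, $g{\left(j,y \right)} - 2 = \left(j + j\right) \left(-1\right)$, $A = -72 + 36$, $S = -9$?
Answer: $\frac{73414789195}{148} \approx 4.9605 \cdot 10^{8}$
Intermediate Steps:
$A = -36$
$g{\left(j,y \right)} = 2 - 2 j$ ($g{\left(j,y \right)} = 2 + \left(j + j\right) \left(-1\right) = 2 + 2 j \left(-1\right) = 2 - 2 j$)
$K{\left(Q,T \right)} = \frac{1}{-34 - 2 Q - 2 T}$ ($K{\left(Q,T \right)} = \frac{1}{-36 - \left(-2 + 2 \left(T + Q\right)\right)} = \frac{1}{-36 - \left(-2 + 2 \left(Q + T\right)\right)} = \frac{1}{-36 - \left(-2 + 2 Q + 2 T\right)} = \frac{1}{-34 - 2 Q - 2 T}$)
$\left(30436 + K{\left(198,-67 \right)}\right) \left(15864 + 434\right) = \left(30436 - \frac{1}{34 + 2 \cdot 198 + 2 \left(-67\right)}\right) \left(15864 + 434\right) = \left(30436 - \frac{1}{34 + 396 - 134}\right) 16298 = \left(30436 - \frac{1}{296}\right) 16298 = \frac{9009055}{296} \cdot 16298 = \frac{73414789195}{148}$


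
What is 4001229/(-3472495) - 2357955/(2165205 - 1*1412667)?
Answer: -3733021272309/871061480770 ≈ -4.2856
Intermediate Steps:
4001229/(-3472495) - 2357955/(2165205 - 1*1412667) = 4001229*(-1/3472495) - 2357955/(2165205 - 1412667) = -4001229/3472495 - 2357955/752538 = -4001229/3472495 - 2357955*1/752538 = -4001229/3472495 - 785985/250846 = -3733021272309/871061480770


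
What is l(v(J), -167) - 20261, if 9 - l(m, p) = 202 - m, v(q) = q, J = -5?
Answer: -20459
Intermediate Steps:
l(m, p) = -193 + m (l(m, p) = 9 - (202 - m) = 9 + (-202 + m) = -193 + m)
l(v(J), -167) - 20261 = (-193 - 5) - 20261 = -198 - 20261 = -20459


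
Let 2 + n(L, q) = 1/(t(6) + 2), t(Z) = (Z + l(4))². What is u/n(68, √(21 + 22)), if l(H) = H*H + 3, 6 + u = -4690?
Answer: 2944392/1253 ≈ 2349.9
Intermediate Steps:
u = -4696 (u = -6 - 4690 = -4696)
l(H) = 3 + H² (l(H) = H² + 3 = 3 + H²)
t(Z) = (19 + Z)² (t(Z) = (Z + (3 + 4²))² = (Z + (3 + 16))² = (Z + 19)² = (19 + Z)²)
n(L, q) = -1253/627 (n(L, q) = -2 + 1/((19 + 6)² + 2) = -2 + 1/(25² + 2) = -2 + 1/(625 + 2) = -2 + 1/627 = -1253/627)
u/n(68, √(21 + 22)) = -4696/(-1253/627) = -4696*(-627/1253) = 2944392/1253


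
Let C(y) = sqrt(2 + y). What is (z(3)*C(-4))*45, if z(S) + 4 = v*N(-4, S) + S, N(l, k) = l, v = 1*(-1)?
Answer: 135*I*sqrt(2) ≈ 190.92*I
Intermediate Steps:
v = -1
z(S) = S (z(S) = -4 + (-1*(-4) + S) = -4 + (4 + S) = S)
(z(3)*C(-4))*45 = (3*sqrt(2 - 4))*45 = (3*sqrt(-2))*45 = (3*(I*sqrt(2)))*45 = (3*I*sqrt(2))*45 = 135*I*sqrt(2)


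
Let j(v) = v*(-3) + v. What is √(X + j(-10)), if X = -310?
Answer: I*√290 ≈ 17.029*I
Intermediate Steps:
j(v) = -2*v (j(v) = -3*v + v = -2*v)
√(X + j(-10)) = √(-310 - 2*(-10)) = √(-310 + 20) = √(-290) = I*√290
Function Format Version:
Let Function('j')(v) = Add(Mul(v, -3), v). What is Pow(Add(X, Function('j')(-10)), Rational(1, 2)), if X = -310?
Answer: Mul(I, Pow(290, Rational(1, 2))) ≈ Mul(17.029, I)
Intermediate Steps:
Function('j')(v) = Mul(-2, v) (Function('j')(v) = Add(Mul(-3, v), v) = Mul(-2, v))
Pow(Add(X, Function('j')(-10)), Rational(1, 2)) = Pow(Add(-310, Mul(-2, -10)), Rational(1, 2)) = Pow(Add(-310, 20), Rational(1, 2)) = Pow(-290, Rational(1, 2)) = Mul(I, Pow(290, Rational(1, 2)))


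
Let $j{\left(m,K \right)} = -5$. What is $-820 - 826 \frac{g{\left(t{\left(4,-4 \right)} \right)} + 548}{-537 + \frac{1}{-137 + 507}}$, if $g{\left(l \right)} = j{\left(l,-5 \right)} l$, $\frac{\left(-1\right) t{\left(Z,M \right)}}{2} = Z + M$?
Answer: $\frac{4554780}{198689} \approx 22.924$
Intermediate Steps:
$t{\left(Z,M \right)} = - 2 M - 2 Z$ ($t{\left(Z,M \right)} = - 2 \left(Z + M\right) = - 2 \left(M + Z\right) = - 2 M - 2 Z$)
$g{\left(l \right)} = - 5 l$
$-820 - 826 \frac{g{\left(t{\left(4,-4 \right)} \right)} + 548}{-537 + \frac{1}{-137 + 507}} = -820 - 826 \frac{- 5 \left(\left(-2\right) \left(-4\right) - 8\right) + 548}{-537 + \frac{1}{-137 + 507}} = -820 - 826 \frac{- 5 \left(8 - 8\right) + 548}{-537 + \frac{1}{370}} = -820 - 826 \frac{\left(-5\right) 0 + 548}{-537 + \frac{1}{370}} = -820 - 826 \frac{0 + 548}{- \frac{198689}{370}} = -820 - 826 \cdot 548 \left(- \frac{370}{198689}\right) = -820 - - \frac{167479760}{198689} = -820 + \frac{167479760}{198689} = \frac{4554780}{198689}$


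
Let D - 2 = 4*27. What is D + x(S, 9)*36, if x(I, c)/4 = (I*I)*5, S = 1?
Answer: 830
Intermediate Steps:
D = 110 (D = 2 + 4*27 = 2 + 108 = 110)
x(I, c) = 20*I² (x(I, c) = 4*((I*I)*5) = 4*(I²*5) = 4*(5*I²) = 20*I²)
D + x(S, 9)*36 = 110 + (20*1²)*36 = 110 + (20*1)*36 = 110 + 20*36 = 110 + 720 = 830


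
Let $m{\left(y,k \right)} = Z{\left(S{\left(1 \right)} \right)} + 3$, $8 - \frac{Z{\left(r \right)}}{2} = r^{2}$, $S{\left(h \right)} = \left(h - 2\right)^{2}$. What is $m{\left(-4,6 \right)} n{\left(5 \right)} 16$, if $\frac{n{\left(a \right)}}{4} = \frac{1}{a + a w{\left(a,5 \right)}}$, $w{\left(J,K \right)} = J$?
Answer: $\frac{544}{15} \approx 36.267$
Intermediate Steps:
$S{\left(h \right)} = \left(-2 + h\right)^{2}$
$Z{\left(r \right)} = 16 - 2 r^{2}$
$m{\left(y,k \right)} = 17$ ($m{\left(y,k \right)} = \left(16 - 2 \left(\left(-2 + 1\right)^{2}\right)^{2}\right) + 3 = \left(16 - 2 \left(\left(-1\right)^{2}\right)^{2}\right) + 3 = \left(16 - 2 \cdot 1^{2}\right) + 3 = \left(16 - 2\right) + 3 = 14 + 3 = 17$)
$n{\left(a \right)} = \frac{4}{a + a^{2}}$ ($n{\left(a \right)} = \frac{4}{a + a a} = \frac{4}{a + a^{2}}$)
$m{\left(-4,6 \right)} n{\left(5 \right)} 16 = 17 \frac{4}{5 \left(1 + 5\right)} 16 = 17 \cdot 4 \cdot \frac{1}{5} \cdot \frac{1}{6} \cdot 16 = 17 \cdot \frac{2}{15} \cdot 16 = \frac{34}{15} \cdot 16 = \frac{544}{15}$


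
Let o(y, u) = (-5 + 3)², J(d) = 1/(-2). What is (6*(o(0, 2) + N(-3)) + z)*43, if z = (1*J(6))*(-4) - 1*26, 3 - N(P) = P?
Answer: 1548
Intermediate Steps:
N(P) = 3 - P
J(d) = -½
o(y, u) = 4 (o(y, u) = (-2)² = 4)
z = -24 (z = (1*(-½))*(-4) - 1*26 = -½*(-4) - 26 = 2 - 26 = -24)
(6*(o(0, 2) + N(-3)) + z)*43 = (6*(4 + (3 - 1*(-3))) - 24)*43 = (6*(4 + (3 + 3)) - 24)*43 = (6*(4 + 6) - 24)*43 = (6*10 - 24)*43 = (60 - 24)*43 = 36*43 = 1548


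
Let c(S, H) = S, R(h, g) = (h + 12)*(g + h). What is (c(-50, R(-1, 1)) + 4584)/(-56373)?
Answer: -4534/56373 ≈ -0.080429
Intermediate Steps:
R(h, g) = (12 + h)*(g + h)
(c(-50, R(-1, 1)) + 4584)/(-56373) = (-50 + 4584)/(-56373) = 4534*(-1/56373) = -4534/56373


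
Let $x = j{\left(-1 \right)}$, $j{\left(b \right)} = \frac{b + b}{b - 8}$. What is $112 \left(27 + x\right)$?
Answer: $\frac{27440}{9} \approx 3048.9$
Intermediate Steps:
$j{\left(b \right)} = \frac{2 b}{-8 + b}$
$x = \frac{2}{9}$ ($x = 2 \left(-1\right) \frac{1}{-8 - 1} = 2 \left(-1\right) \frac{1}{-9} = 2 \left(-1\right) \left(- \frac{1}{9}\right) = \frac{2}{9} \approx 0.22222$)
$112 \left(27 + x\right) = 112 \left(27 + \frac{2}{9}\right) = 112 \cdot \frac{245}{9} = \frac{27440}{9}$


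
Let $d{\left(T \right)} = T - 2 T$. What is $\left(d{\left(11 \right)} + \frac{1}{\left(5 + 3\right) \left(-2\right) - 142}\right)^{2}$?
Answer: $\frac{3024121}{24964} \approx 121.14$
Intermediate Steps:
$d{\left(T \right)} = - T$
$\left(d{\left(11 \right)} + \frac{1}{\left(5 + 3\right) \left(-2\right) - 142}\right)^{2} = \left(\left(-1\right) 11 + \frac{1}{\left(5 + 3\right) \left(-2\right) - 142}\right)^{2} = \left(-11 + \frac{1}{8 \left(-2\right) - 142}\right)^{2} = \left(-11 + \frac{1}{-16 - 142}\right)^{2} = \left(-11 + \frac{1}{-158}\right)^{2} = \left(-11 - \frac{1}{158}\right)^{2} = \left(- \frac{1739}{158}\right)^{2} = \frac{3024121}{24964}$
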